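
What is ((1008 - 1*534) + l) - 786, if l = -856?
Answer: -1168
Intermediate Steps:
((1008 - 1*534) + l) - 786 = ((1008 - 1*534) - 856) - 786 = ((1008 - 534) - 856) - 786 = (474 - 856) - 786 = -382 - 786 = -1168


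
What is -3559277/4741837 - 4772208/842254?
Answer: -1830489125461/285273655757 ≈ -6.4166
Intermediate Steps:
-3559277/4741837 - 4772208/842254 = -3559277*1/4741837 - 4772208*1/842254 = -3559277/4741837 - 340872/60161 = -1830489125461/285273655757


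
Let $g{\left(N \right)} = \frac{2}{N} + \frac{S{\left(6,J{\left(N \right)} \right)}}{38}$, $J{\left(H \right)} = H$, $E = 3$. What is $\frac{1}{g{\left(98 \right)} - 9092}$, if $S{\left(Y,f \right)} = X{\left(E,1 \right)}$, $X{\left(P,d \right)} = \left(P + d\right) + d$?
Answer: $- \frac{1862}{16929021} \approx -0.00010999$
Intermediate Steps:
$X{\left(P,d \right)} = P + 2 d$
$S{\left(Y,f \right)} = 5$ ($S{\left(Y,f \right)} = 3 + 2 \cdot 1 = 3 + 2 = 5$)
$g{\left(N \right)} = \frac{5}{38} + \frac{2}{N}$ ($g{\left(N \right)} = \frac{2}{N} + \frac{5}{38} = \frac{5}{38} + \frac{2}{N}$)
$\frac{1}{g{\left(98 \right)} - 9092} = \frac{1}{\left(\frac{5}{38} + \frac{2}{98}\right) - 9092} = \frac{1}{\left(\frac{5}{38} + 2 \cdot \frac{1}{98}\right) - 9092} = \frac{1}{\left(\frac{5}{38} + \frac{1}{49}\right) - 9092} = \frac{1}{\frac{283}{1862} - 9092} = \frac{1}{- \frac{16929021}{1862}} = - \frac{1862}{16929021}$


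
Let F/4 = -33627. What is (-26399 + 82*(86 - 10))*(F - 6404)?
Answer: 2841772304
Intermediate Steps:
F = -134508 (F = 4*(-33627) = -134508)
(-26399 + 82*(86 - 10))*(F - 6404) = (-26399 + 82*(86 - 10))*(-134508 - 6404) = (-26399 + 82*76)*(-140912) = (-26399 + 6232)*(-140912) = -20167*(-140912) = 2841772304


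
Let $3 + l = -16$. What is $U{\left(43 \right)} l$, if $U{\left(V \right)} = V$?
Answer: $-817$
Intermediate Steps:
$l = -19$ ($l = -3 - 16 = -19$)
$U{\left(43 \right)} l = 43 \left(-19\right) = -817$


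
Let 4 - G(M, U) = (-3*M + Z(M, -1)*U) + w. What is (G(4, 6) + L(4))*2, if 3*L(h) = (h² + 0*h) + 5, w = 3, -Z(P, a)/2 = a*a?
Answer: 64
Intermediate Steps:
Z(P, a) = -2*a² (Z(P, a) = -2*a*a = -2*a²)
G(M, U) = 1 + 2*U + 3*M (G(M, U) = 4 - ((-3*M + (-2*(-1)²)*U) + 3) = 4 - ((-3*M + (-2*1)*U) + 3) = 4 - ((-3*M - 2*U) + 3) = 4 - (3 - 3*M - 2*U) = 4 + (-3 + 2*U + 3*M) = 1 + 2*U + 3*M)
L(h) = 5/3 + h²/3 (L(h) = ((h² + 0*h) + 5)/3 = ((h² + 0) + 5)/3 = (h² + 5)/3 = (5 + h²)/3 = 5/3 + h²/3)
(G(4, 6) + L(4))*2 = ((1 + 2*6 + 3*4) + (5/3 + (⅓)*4²))*2 = ((1 + 12 + 12) + (5/3 + (⅓)*16))*2 = (25 + (5/3 + 16/3))*2 = (25 + 7)*2 = 32*2 = 64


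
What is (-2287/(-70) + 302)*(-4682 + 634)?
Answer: -47416248/35 ≈ -1.3548e+6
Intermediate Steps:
(-2287/(-70) + 302)*(-4682 + 634) = (-2287*(-1/70) + 302)*(-4048) = (2287/70 + 302)*(-4048) = (23427/70)*(-4048) = -47416248/35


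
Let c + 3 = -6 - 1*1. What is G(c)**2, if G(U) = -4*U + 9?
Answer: 2401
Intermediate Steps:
c = -10 (c = -3 + (-6 - 1*1) = -3 + (-6 - 1) = -3 - 7 = -10)
G(U) = 9 - 4*U
G(c)**2 = (9 - 4*(-10))**2 = (9 + 40)**2 = 49**2 = 2401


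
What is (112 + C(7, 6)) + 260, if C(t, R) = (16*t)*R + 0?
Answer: 1044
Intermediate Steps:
C(t, R) = 16*R*t (C(t, R) = 16*R*t + 0 = 16*R*t)
(112 + C(7, 6)) + 260 = (112 + 16*6*7) + 260 = (112 + 672) + 260 = 784 + 260 = 1044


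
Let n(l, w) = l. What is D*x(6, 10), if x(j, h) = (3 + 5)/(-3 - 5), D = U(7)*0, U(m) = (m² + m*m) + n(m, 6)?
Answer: 0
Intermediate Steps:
U(m) = m + 2*m² (U(m) = (m² + m*m) + m = (m² + m²) + m = 2*m² + m = m + 2*m²)
D = 0 (D = (7*(1 + 2*7))*0 = (7*(1 + 14))*0 = (7*15)*0 = 105*0 = 0)
x(j, h) = -1 (x(j, h) = 8/(-8) = 8*(-⅛) = -1)
D*x(6, 10) = 0*(-1) = 0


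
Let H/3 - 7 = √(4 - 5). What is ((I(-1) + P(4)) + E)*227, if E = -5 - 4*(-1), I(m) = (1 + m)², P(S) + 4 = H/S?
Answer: 227/4 + 681*I/4 ≈ 56.75 + 170.25*I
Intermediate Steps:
H = 21 + 3*I (H = 21 + 3*√(4 - 5) = 21 + 3*√(-1) = 21 + 3*I ≈ 21.0 + 3.0*I)
P(S) = -4 + (21 + 3*I)/S
E = -1 (E = -5 + 4 = -1)
((I(-1) + P(4)) + E)*227 = (((1 - 1)² + (21 - 4*4 + 3*I)/4) - 1)*227 = ((0² + (21 - 16 + 3*I)/4) - 1)*227 = ((0 + (5 + 3*I)/4) - 1)*227 = ((0 + (5/4 + 3*I/4)) - 1)*227 = ((5/4 + 3*I/4) - 1)*227 = (¼ + 3*I/4)*227 = 227/4 + 681*I/4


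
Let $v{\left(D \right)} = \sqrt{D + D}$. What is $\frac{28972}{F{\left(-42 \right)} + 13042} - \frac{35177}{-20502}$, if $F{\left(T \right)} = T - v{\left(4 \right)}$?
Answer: $\frac{100490470519}{25476748794} + \frac{7243 \sqrt{2}}{21124999} \approx 3.9449$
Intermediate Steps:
$v{\left(D \right)} = \sqrt{2} \sqrt{D}$ ($v{\left(D \right)} = \sqrt{2 D} = \sqrt{2} \sqrt{D}$)
$F{\left(T \right)} = T - 2 \sqrt{2}$ ($F{\left(T \right)} = T - \sqrt{2} \sqrt{4} = T - \sqrt{2} \cdot 2 = T - 2 \sqrt{2}$)
$\frac{28972}{F{\left(-42 \right)} + 13042} - \frac{35177}{-20502} = \frac{28972}{\left(-42 - 2 \sqrt{2}\right) + 13042} - \frac{35177}{-20502} = \frac{28972}{13000 - 2 \sqrt{2}} - - \frac{35177}{20502} = \frac{28972}{13000 - 2 \sqrt{2}} + \frac{35177}{20502} = \frac{35177}{20502} + \frac{28972}{13000 - 2 \sqrt{2}}$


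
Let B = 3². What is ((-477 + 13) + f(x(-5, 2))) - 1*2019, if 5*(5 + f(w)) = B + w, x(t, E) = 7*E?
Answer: -12417/5 ≈ -2483.4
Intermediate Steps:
B = 9
f(w) = -16/5 + w/5 (f(w) = -5 + (9 + w)/5 = -5 + (9/5 + w/5) = -16/5 + w/5)
((-477 + 13) + f(x(-5, 2))) - 1*2019 = ((-477 + 13) + (-16/5 + (7*2)/5)) - 1*2019 = (-464 + (-16/5 + (⅕)*14)) - 2019 = (-464 + (-16/5 + 14/5)) - 2019 = (-464 - ⅖) - 2019 = -2322/5 - 2019 = -12417/5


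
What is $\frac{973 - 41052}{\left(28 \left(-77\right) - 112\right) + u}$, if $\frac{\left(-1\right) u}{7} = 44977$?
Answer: $\frac{40079}{317107} \approx 0.12639$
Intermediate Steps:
$u = -314839$ ($u = \left(-7\right) 44977 = -314839$)
$\frac{973 - 41052}{\left(28 \left(-77\right) - 112\right) + u} = \frac{973 - 41052}{\left(28 \left(-77\right) - 112\right) - 314839} = - \frac{40079}{\left(-2156 - 112\right) - 314839} = - \frac{40079}{-2268 - 314839} = - \frac{40079}{-317107} = \left(-40079\right) \left(- \frac{1}{317107}\right) = \frac{40079}{317107}$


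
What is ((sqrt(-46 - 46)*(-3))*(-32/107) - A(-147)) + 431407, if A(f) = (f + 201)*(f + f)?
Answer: 447283 + 192*I*sqrt(23)/107 ≈ 4.4728e+5 + 8.6056*I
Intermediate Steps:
A(f) = 2*f*(201 + f) (A(f) = (201 + f)*(2*f) = 2*f*(201 + f))
((sqrt(-46 - 46)*(-3))*(-32/107) - A(-147)) + 431407 = ((sqrt(-46 - 46)*(-3))*(-32/107) - 2*(-147)*(201 - 147)) + 431407 = ((sqrt(-92)*(-3))*(-32*1/107) - 2*(-147)*54) + 431407 = (((2*I*sqrt(23))*(-3))*(-32/107) - 1*(-15876)) + 431407 = (-6*I*sqrt(23)*(-32/107) + 15876) + 431407 = (192*I*sqrt(23)/107 + 15876) + 431407 = (15876 + 192*I*sqrt(23)/107) + 431407 = 447283 + 192*I*sqrt(23)/107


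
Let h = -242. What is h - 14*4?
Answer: -298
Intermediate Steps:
h - 14*4 = -242 - 14*4 = -242 - 56 = -298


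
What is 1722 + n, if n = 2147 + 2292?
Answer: 6161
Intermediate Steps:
n = 4439
1722 + n = 1722 + 4439 = 6161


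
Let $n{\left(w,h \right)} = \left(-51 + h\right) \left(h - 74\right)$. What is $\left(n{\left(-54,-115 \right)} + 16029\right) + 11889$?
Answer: $59292$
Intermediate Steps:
$n{\left(w,h \right)} = \left(-74 + h\right) \left(-51 + h\right)$ ($n{\left(w,h \right)} = \left(-51 + h\right) \left(-74 + h\right) = \left(-74 + h\right) \left(-51 + h\right)$)
$\left(n{\left(-54,-115 \right)} + 16029\right) + 11889 = \left(\left(3774 + \left(-115\right)^{2} - -14375\right) + 16029\right) + 11889 = \left(\left(3774 + 13225 + 14375\right) + 16029\right) + 11889 = \left(31374 + 16029\right) + 11889 = 47403 + 11889 = 59292$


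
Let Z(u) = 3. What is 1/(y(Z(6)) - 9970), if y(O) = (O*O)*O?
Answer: -1/9943 ≈ -0.00010057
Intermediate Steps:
y(O) = O³ (y(O) = O²*O = O³)
1/(y(Z(6)) - 9970) = 1/(3³ - 9970) = 1/(27 - 9970) = 1/(-9943) = -1/9943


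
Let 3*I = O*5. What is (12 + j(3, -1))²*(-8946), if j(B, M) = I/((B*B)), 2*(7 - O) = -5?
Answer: -274368353/162 ≈ -1.6936e+6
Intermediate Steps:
O = 19/2 (O = 7 - ½*(-5) = 7 + 5/2 = 19/2 ≈ 9.5000)
I = 95/6 (I = ((19/2)*5)/3 = (⅓)*(95/2) = 95/6 ≈ 15.833)
j(B, M) = 95/(6*B²) (j(B, M) = 95/(6*((B*B))) = 95/(6*(B²)) = 95/(6*B²))
(12 + j(3, -1))²*(-8946) = (12 + (95/6)/3²)²*(-8946) = (12 + (95/6)*(⅑))²*(-8946) = (12 + 95/54)²*(-8946) = (743/54)²*(-8946) = (552049/2916)*(-8946) = -274368353/162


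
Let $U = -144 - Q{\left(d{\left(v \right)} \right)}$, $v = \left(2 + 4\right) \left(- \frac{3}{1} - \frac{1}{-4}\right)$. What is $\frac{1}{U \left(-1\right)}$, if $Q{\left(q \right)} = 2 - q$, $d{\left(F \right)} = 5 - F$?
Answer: $\frac{2}{249} \approx 0.0080321$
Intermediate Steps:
$v = - \frac{33}{2}$ ($v = 6 \left(\left(-3\right) 1 - - \frac{1}{4}\right) = 6 \left(-3 + \frac{1}{4}\right) = 6 \left(- \frac{11}{4}\right) = - \frac{33}{2} \approx -16.5$)
$U = - \frac{249}{2}$ ($U = -144 - \left(2 - \left(5 - - \frac{33}{2}\right)\right) = -144 - \left(2 - \left(5 + \frac{33}{2}\right)\right) = -144 - \left(2 - \frac{43}{2}\right) = -144 - - \frac{39}{2} = -144 + \frac{39}{2} = - \frac{249}{2} \approx -124.5$)
$\frac{1}{U \left(-1\right)} = \frac{1}{\left(- \frac{249}{2}\right) \left(-1\right)} = \frac{1}{\frac{249}{2}} = \frac{2}{249}$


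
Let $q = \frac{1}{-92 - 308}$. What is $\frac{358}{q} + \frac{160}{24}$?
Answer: $- \frac{429580}{3} \approx -1.4319 \cdot 10^{5}$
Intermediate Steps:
$q = - \frac{1}{400}$ ($q = \frac{1}{-400} = - \frac{1}{400} \approx -0.0025$)
$\frac{358}{q} + \frac{160}{24} = \frac{358}{- \frac{1}{400}} + \frac{160}{24} = 358 \left(-400\right) + 160 \cdot \frac{1}{24} = -143200 + \frac{20}{3} = - \frac{429580}{3}$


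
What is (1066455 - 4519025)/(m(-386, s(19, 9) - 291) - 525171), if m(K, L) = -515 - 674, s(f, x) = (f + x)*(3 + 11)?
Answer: 345257/52636 ≈ 6.5593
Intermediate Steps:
s(f, x) = 14*f + 14*x (s(f, x) = (f + x)*14 = 14*f + 14*x)
m(K, L) = -1189
(1066455 - 4519025)/(m(-386, s(19, 9) - 291) - 525171) = (1066455 - 4519025)/(-1189 - 525171) = -3452570/(-526360) = -3452570*(-1/526360) = 345257/52636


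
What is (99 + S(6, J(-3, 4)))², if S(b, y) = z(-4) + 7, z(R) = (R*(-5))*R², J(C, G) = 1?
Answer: 181476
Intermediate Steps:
z(R) = -5*R³ (z(R) = (-5*R)*R² = -5*R³)
S(b, y) = 327 (S(b, y) = -5*(-4)³ + 7 = -5*(-64) + 7 = 320 + 7 = 327)
(99 + S(6, J(-3, 4)))² = (99 + 327)² = 426² = 181476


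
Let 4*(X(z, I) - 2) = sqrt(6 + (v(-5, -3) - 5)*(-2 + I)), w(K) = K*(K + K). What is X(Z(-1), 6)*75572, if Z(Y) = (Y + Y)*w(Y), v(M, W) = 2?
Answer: 151144 + 18893*I*sqrt(6) ≈ 1.5114e+5 + 46278.0*I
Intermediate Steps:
w(K) = 2*K**2 (w(K) = K*(2*K) = 2*K**2)
Z(Y) = 4*Y**3 (Z(Y) = (Y + Y)*(2*Y**2) = (2*Y)*(2*Y**2) = 4*Y**3)
X(z, I) = 2 + sqrt(12 - 3*I)/4 (X(z, I) = 2 + sqrt(6 + (2 - 5)*(-2 + I))/4 = 2 + sqrt(6 - 3*(-2 + I))/4 = 2 + sqrt(6 + (6 - 3*I))/4 = 2 + sqrt(12 - 3*I)/4)
X(Z(-1), 6)*75572 = (2 + sqrt(12 - 3*6)/4)*75572 = (2 + sqrt(12 - 18)/4)*75572 = (2 + sqrt(-6)/4)*75572 = (2 + (I*sqrt(6))/4)*75572 = (2 + I*sqrt(6)/4)*75572 = 151144 + 18893*I*sqrt(6)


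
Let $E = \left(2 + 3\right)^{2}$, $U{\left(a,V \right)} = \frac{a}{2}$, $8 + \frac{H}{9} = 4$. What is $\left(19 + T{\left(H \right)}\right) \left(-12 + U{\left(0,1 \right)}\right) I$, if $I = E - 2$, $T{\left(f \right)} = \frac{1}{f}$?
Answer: $- \frac{15709}{3} \approx -5236.3$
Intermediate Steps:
$H = -36$ ($H = -72 + 9 \cdot 4 = -72 + 36 = -36$)
$U{\left(a,V \right)} = \frac{a}{2}$ ($U{\left(a,V \right)} = a \frac{1}{2} = \frac{a}{2}$)
$E = 25$ ($E = 5^{2} = 25$)
$I = 23$ ($I = 25 - 2 = 23$)
$\left(19 + T{\left(H \right)}\right) \left(-12 + U{\left(0,1 \right)}\right) I = \left(19 + \frac{1}{-36}\right) \left(-12 + \frac{1}{2} \cdot 0\right) 23 = \left(19 - \frac{1}{36}\right) \left(-12 + 0\right) 23 = \frac{683}{36} \left(-12\right) 23 = \left(- \frac{683}{3}\right) 23 = - \frac{15709}{3}$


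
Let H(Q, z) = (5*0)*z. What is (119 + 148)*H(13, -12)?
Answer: 0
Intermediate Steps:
H(Q, z) = 0 (H(Q, z) = 0*z = 0)
(119 + 148)*H(13, -12) = (119 + 148)*0 = 267*0 = 0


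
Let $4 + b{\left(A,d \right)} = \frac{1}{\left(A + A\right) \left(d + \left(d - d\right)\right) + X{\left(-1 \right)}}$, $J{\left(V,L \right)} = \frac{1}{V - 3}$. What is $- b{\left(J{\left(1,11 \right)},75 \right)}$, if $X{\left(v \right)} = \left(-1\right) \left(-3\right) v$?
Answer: $\frac{313}{78} \approx 4.0128$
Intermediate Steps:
$X{\left(v \right)} = 3 v$
$J{\left(V,L \right)} = \frac{1}{-3 + V}$
$b{\left(A,d \right)} = -4 + \frac{1}{-3 + 2 A d}$ ($b{\left(A,d \right)} = -4 + \frac{1}{\left(A + A\right) \left(d + \left(d - d\right)\right) + 3 \left(-1\right)} = -4 + \frac{1}{2 A \left(d + 0\right) - 3} = -4 + \frac{1}{2 A d - 3} = -4 + \frac{1}{-3 + 2 A d}$)
$- b{\left(J{\left(1,11 \right)},75 \right)} = - \frac{13 - 8 \frac{1}{-3 + 1} \cdot 75}{-3 + 2 \frac{1}{-3 + 1} \cdot 75} = - \frac{13 - 8 \frac{1}{-2} \cdot 75}{-3 + 2 \frac{1}{-2} \cdot 75} = - \frac{13 - \left(-4\right) 75}{-3 + 2 \left(- \frac{1}{2}\right) 75} = - \frac{13 + 300}{-3 - 75} = - \frac{313}{-78} = - \frac{\left(-1\right) 313}{78} = \left(-1\right) \left(- \frac{313}{78}\right) = \frac{313}{78}$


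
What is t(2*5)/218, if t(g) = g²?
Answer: 50/109 ≈ 0.45872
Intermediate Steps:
t(2*5)/218 = (2*5)²/218 = 10²*(1/218) = 100*(1/218) = 50/109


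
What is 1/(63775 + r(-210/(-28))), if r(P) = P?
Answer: 2/127565 ≈ 1.5678e-5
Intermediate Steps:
1/(63775 + r(-210/(-28))) = 1/(63775 - 210/(-28)) = 1/(63775 - 210*(-1/28)) = 1/(63775 + 15/2) = 1/(127565/2) = 2/127565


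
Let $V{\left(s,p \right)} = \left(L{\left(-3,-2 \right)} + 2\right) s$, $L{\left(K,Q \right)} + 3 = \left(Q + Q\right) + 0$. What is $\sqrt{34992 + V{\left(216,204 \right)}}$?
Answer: $6 \sqrt{942} \approx 184.15$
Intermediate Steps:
$L{\left(K,Q \right)} = -3 + 2 Q$ ($L{\left(K,Q \right)} = -3 + \left(\left(Q + Q\right) + 0\right) = -3 + \left(2 Q + 0\right) = -3 + 2 Q$)
$V{\left(s,p \right)} = - 5 s$ ($V{\left(s,p \right)} = \left(\left(-3 + 2 \left(-2\right)\right) + 2\right) s = \left(\left(-3 - 4\right) + 2\right) s = \left(-7 + 2\right) s = - 5 s$)
$\sqrt{34992 + V{\left(216,204 \right)}} = \sqrt{34992 - 1080} = \sqrt{33912} = 6 \sqrt{942}$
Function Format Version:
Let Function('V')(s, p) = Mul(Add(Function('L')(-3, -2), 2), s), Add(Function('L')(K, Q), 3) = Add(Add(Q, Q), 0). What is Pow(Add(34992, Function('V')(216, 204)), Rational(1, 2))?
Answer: Mul(6, Pow(942, Rational(1, 2))) ≈ 184.15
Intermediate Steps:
Function('L')(K, Q) = Add(-3, Mul(2, Q)) (Function('L')(K, Q) = Add(-3, Add(Add(Q, Q), 0)) = Add(-3, Add(Mul(2, Q), 0)) = Add(-3, Mul(2, Q)))
Function('V')(s, p) = Mul(-5, s) (Function('V')(s, p) = Mul(Add(Add(-3, Mul(2, -2)), 2), s) = Mul(Add(Add(-3, -4), 2), s) = Mul(Add(-7, 2), s) = Mul(-5, s))
Pow(Add(34992, Function('V')(216, 204)), Rational(1, 2)) = Pow(Add(34992, Mul(-5, 216)), Rational(1, 2)) = Pow(Add(34992, -1080), Rational(1, 2)) = Pow(33912, Rational(1, 2)) = Mul(6, Pow(942, Rational(1, 2)))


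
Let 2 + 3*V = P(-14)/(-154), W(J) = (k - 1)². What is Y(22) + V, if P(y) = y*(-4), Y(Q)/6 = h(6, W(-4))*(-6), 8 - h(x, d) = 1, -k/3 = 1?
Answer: -8342/33 ≈ -252.79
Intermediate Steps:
k = -3 (k = -3*1 = -3)
W(J) = 16 (W(J) = (-3 - 1)² = (-4)² = 16)
h(x, d) = 7 (h(x, d) = 8 - 1*1 = 8 - 1 = 7)
Y(Q) = -252 (Y(Q) = 6*(7*(-6)) = 6*(-42) = -252)
P(y) = -4*y
V = -26/33 (V = -⅔ + (-4*(-14)/(-154))/3 = -⅔ + (56*(-1/154))/3 = -⅔ + (⅓)*(-4/11) = -⅔ - 4/33 = -26/33 ≈ -0.78788)
Y(22) + V = -252 - 26/33 = -8342/33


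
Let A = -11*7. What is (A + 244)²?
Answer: 27889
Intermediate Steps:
A = -77
(A + 244)² = (-77 + 244)² = 167² = 27889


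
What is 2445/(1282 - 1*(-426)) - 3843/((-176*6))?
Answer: 762147/150304 ≈ 5.0707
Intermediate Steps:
2445/(1282 - 1*(-426)) - 3843/((-176*6)) = 2445/(1282 + 426) - 3843/(-1056) = 2445/1708 - 3843*(-1/1056) = 2445*(1/1708) + 1281/352 = 2445/1708 + 1281/352 = 762147/150304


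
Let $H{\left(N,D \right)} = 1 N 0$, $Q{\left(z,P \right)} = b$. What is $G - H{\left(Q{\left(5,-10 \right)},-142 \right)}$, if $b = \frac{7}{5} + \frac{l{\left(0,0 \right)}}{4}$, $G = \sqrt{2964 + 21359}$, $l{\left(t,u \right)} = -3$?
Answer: $\sqrt{24323} \approx 155.96$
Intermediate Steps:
$G = \sqrt{24323} \approx 155.96$
$b = \frac{13}{20}$ ($b = \frac{7}{5} - \frac{3}{4} = \frac{13}{20} \approx 0.65$)
$Q{\left(z,P \right)} = \frac{13}{20}$
$H{\left(N,D \right)} = 0$ ($H{\left(N,D \right)} = N 0 = 0$)
$G - H{\left(Q{\left(5,-10 \right)},-142 \right)} = \sqrt{24323} - 0 = \sqrt{24323} + 0 = \sqrt{24323}$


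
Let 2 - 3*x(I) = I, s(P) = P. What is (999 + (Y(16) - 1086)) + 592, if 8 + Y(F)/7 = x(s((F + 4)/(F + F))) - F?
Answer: 8165/24 ≈ 340.21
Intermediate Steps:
x(I) = 2/3 - I/3
Y(F) = -154/3 - 7*F - 7*(4 + F)/(6*F) (Y(F) = -56 + 7*((2/3 - (F + 4)/(3*(F + F))) - F) = -56 + 7*((2/3 - (4 + F)/(3*(2*F))) - F) = -56 + 7*((2/3 - (4 + F)*1/(2*F)/3) - F) = -56 + 7*((2/3 - (4 + F)/(6*F)) - F) = -56 + 7*(2/3 - F - (4 + F)/(6*F)) = -56 + (14/3 - 7*F - 7*(4 + F)/(6*F)) = -154/3 - 7*F - 7*(4 + F)/(6*F))
(999 + (Y(16) - 1086)) + 592 = (999 + ((-105/2 - 7*16 - 14/3/16) - 1086)) + 592 = (999 + ((-105/2 - 112 - 14/3*1/16) - 1086)) + 592 = (999 + ((-105/2 - 112 - 7/24) - 1086)) + 592 = (999 + (-3955/24 - 1086)) + 592 = (999 - 30019/24) + 592 = -6043/24 + 592 = 8165/24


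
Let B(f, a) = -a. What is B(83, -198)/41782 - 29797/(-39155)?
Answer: 626365472/817987105 ≈ 0.76574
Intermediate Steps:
B(83, -198)/41782 - 29797/(-39155) = -1*(-198)/41782 - 29797/(-39155) = 198*(1/41782) - 29797*(-1/39155) = 99/20891 + 29797/39155 = 626365472/817987105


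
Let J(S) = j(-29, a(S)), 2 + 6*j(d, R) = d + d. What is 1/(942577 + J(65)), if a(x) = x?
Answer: 1/942567 ≈ 1.0609e-6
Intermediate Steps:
j(d, R) = -⅓ + d/3 (j(d, R) = -⅓ + (d + d)/6 = -⅓ + (2*d)/6 = -⅓ + d/3)
J(S) = -10 (J(S) = -⅓ + (⅓)*(-29) = -⅓ - 29/3 = -10)
1/(942577 + J(65)) = 1/(942577 - 10) = 1/942567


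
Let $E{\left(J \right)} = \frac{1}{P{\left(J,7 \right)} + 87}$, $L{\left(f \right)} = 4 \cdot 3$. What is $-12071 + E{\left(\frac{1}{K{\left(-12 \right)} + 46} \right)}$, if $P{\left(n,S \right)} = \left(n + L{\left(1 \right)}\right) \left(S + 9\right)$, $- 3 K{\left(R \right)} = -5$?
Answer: $- \frac{482175952}{39945} \approx -12071.0$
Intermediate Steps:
$K{\left(R \right)} = \frac{5}{3}$ ($K{\left(R \right)} = \left(- \frac{1}{3}\right) \left(-5\right) = \frac{5}{3}$)
$L{\left(f \right)} = 12$
$P{\left(n,S \right)} = \left(9 + S\right) \left(12 + n\right)$ ($P{\left(n,S \right)} = \left(n + 12\right) \left(S + 9\right) = \left(12 + n\right) \left(9 + S\right) = \left(9 + S\right) \left(12 + n\right)$)
$E{\left(J \right)} = \frac{1}{279 + 16 J}$ ($E{\left(J \right)} = \frac{1}{\left(108 + 9 J + 12 \cdot 7 + 7 J\right) + 87} = \frac{1}{\left(108 + 9 J + 84 + 7 J\right) + 87} = \frac{1}{\left(192 + 16 J\right) + 87} = \frac{1}{279 + 16 J}$)
$-12071 + E{\left(\frac{1}{K{\left(-12 \right)} + 46} \right)} = -12071 + \frac{1}{279 + \frac{16}{\frac{5}{3} + 46}} = -12071 + \frac{1}{279 + \frac{16}{\frac{143}{3}}} = -12071 + \frac{1}{279 + 16 \cdot \frac{3}{143}} = -12071 + \frac{1}{279 + \frac{48}{143}} = -12071 + \frac{1}{\frac{39945}{143}} = -12071 + \frac{143}{39945} = - \frac{482175952}{39945}$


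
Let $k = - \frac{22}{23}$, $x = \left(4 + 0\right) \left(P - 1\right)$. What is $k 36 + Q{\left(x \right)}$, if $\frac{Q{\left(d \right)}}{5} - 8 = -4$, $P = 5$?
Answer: $- \frac{332}{23} \approx -14.435$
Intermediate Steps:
$x = 16$ ($x = \left(4 + 0\right) \left(5 - 1\right) = 4 \cdot 4 = 16$)
$Q{\left(d \right)} = 20$ ($Q{\left(d \right)} = 40 + 5 \left(-4\right) = 40 - 20 = 20$)
$k = - \frac{22}{23}$ ($k = \left(-22\right) \frac{1}{23} = - \frac{22}{23} \approx -0.95652$)
$k 36 + Q{\left(x \right)} = \left(- \frac{22}{23}\right) 36 + 20 = - \frac{792}{23} + 20 = - \frac{332}{23}$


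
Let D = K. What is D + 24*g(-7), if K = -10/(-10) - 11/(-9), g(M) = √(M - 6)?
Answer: 20/9 + 24*I*√13 ≈ 2.2222 + 86.533*I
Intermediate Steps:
g(M) = √(-6 + M)
K = 20/9 (K = -10*(-⅒) - 11*(-⅑) = 1 + 11/9 = 20/9 ≈ 2.2222)
D = 20/9 ≈ 2.2222
D + 24*g(-7) = 20/9 + 24*√(-6 - 7) = 20/9 + 24*√(-13) = 20/9 + 24*(I*√13) = 20/9 + 24*I*√13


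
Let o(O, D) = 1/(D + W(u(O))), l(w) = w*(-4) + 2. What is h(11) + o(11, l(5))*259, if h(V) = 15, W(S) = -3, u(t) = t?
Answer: 8/3 ≈ 2.6667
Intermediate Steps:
l(w) = 2 - 4*w (l(w) = -4*w + 2 = 2 - 4*w)
o(O, D) = 1/(-3 + D) (o(O, D) = 1/(D - 3) = 1/(-3 + D))
h(11) + o(11, l(5))*259 = 15 + 259/(-3 + (2 - 4*5)) = 15 + 259/(-3 + (2 - 20)) = 15 + 259/(-3 - 18) = 15 + 259/(-21) = 15 - 1/21*259 = 15 - 37/3 = 8/3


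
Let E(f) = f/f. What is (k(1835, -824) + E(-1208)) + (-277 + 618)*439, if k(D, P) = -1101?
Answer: 148599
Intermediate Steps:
E(f) = 1
(k(1835, -824) + E(-1208)) + (-277 + 618)*439 = (-1101 + 1) + (-277 + 618)*439 = -1100 + 341*439 = -1100 + 149699 = 148599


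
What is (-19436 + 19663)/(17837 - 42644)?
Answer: -227/24807 ≈ -0.0091506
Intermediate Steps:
(-19436 + 19663)/(17837 - 42644) = 227/(-24807) = 227*(-1/24807) = -227/24807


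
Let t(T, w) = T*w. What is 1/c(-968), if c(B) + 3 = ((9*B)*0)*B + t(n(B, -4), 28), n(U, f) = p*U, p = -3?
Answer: 1/81309 ≈ 1.2299e-5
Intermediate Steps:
n(U, f) = -3*U
c(B) = -3 - 84*B (c(B) = -3 + (((9*B)*0)*B - 3*B*28) = -3 + (0*B - 84*B) = -3 + (0 - 84*B) = -3 - 84*B)
1/c(-968) = 1/(-3 - 84*(-968)) = 1/(-3 + 81312) = 1/81309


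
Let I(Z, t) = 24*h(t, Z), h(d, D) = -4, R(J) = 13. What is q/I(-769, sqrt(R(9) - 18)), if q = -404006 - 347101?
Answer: 250369/32 ≈ 7824.0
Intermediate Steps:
I(Z, t) = -96 (I(Z, t) = 24*(-4) = -96)
q = -751107
q/I(-769, sqrt(R(9) - 18)) = -751107/(-96) = -751107*(-1/96) = 250369/32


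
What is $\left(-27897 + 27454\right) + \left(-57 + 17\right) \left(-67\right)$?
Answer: $2237$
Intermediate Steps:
$\left(-27897 + 27454\right) + \left(-57 + 17\right) \left(-67\right) = -443 - -2680 = -443 + 2680 = 2237$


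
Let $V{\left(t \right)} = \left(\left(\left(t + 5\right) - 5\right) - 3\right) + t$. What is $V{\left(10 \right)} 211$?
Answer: $3587$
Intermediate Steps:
$V{\left(t \right)} = -3 + 2 t$ ($V{\left(t \right)} = \left(\left(\left(5 + t\right) - 5\right) - 3\right) + t = \left(t - 3\right) + t = \left(-3 + t\right) + t = -3 + 2 t$)
$V{\left(10 \right)} 211 = \left(-3 + 2 \cdot 10\right) 211 = \left(-3 + 20\right) 211 = 17 \cdot 211 = 3587$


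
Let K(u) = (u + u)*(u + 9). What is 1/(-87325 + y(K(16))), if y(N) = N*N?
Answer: 1/552675 ≈ 1.8094e-6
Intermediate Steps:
K(u) = 2*u*(9 + u) (K(u) = (2*u)*(9 + u) = 2*u*(9 + u))
y(N) = N**2
1/(-87325 + y(K(16))) = 1/(-87325 + (2*16*(9 + 16))**2) = 1/(-87325 + (2*16*25)**2) = 1/(-87325 + 800**2) = 1/(-87325 + 640000) = 1/552675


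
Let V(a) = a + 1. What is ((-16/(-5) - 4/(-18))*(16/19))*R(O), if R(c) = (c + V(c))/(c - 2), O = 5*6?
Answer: 5368/855 ≈ 6.2784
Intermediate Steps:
V(a) = 1 + a
O = 30
R(c) = (1 + 2*c)/(-2 + c) (R(c) = (c + (1 + c))/(c - 2) = (1 + 2*c)/(-2 + c))
((-16/(-5) - 4/(-18))*(16/19))*R(O) = ((-16/(-5) - 4/(-18))*(16/19))*((1 + 2*30)/(-2 + 30)) = ((-16*(-1/5) - 4*(-1/18))*(16*(1/19)))*((1 + 60)/28) = ((16/5 + 2/9)*(16/19))*((1/28)*61) = ((154/45)*(16/19))*(61/28) = (2464/855)*(61/28) = 5368/855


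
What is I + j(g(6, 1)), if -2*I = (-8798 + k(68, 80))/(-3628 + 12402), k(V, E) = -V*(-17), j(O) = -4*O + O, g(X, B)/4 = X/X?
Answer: -101467/8774 ≈ -11.565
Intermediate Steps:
g(X, B) = 4 (g(X, B) = 4*(X/X) = 4*1 = 4)
j(O) = -3*O
k(V, E) = 17*V
I = 3821/8774 (I = -(-8798 + 17*68)/(2*(-3628 + 12402)) = -(-8798 + 1156)/(2*8774) = -(-3821)/8774 = -1/2*(-3821/4387) = 3821/8774 ≈ 0.43549)
I + j(g(6, 1)) = 3821/8774 - 3*4 = 3821/8774 - 12 = -101467/8774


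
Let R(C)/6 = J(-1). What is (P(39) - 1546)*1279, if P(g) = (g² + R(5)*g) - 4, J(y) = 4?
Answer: 1160053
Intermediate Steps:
R(C) = 24 (R(C) = 6*4 = 24)
P(g) = -4 + g² + 24*g (P(g) = (g² + 24*g) - 4 = -4 + g² + 24*g)
(P(39) - 1546)*1279 = ((-4 + 39² + 24*39) - 1546)*1279 = ((-4 + 1521 + 936) - 1546)*1279 = (2453 - 1546)*1279 = 907*1279 = 1160053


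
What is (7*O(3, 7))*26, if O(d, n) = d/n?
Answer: 78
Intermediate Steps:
(7*O(3, 7))*26 = (7*(3/7))*26 = 3*26 = 78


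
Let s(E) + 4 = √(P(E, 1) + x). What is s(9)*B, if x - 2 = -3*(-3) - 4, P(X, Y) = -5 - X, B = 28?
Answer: -112 + 28*I*√7 ≈ -112.0 + 74.081*I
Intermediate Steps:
x = 7 (x = 2 + (-3*(-3) - 4) = 2 + (9 - 4) = 2 + 5 = 7)
s(E) = -4 + √(2 - E) (s(E) = -4 + √((-5 - E) + 7) = -4 + √(2 - E))
s(9)*B = (-4 + √(2 - 1*9))*28 = (-4 + √(2 - 9))*28 = (-4 + √(-7))*28 = (-4 + I*√7)*28 = -112 + 28*I*√7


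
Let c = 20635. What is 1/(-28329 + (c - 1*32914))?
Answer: -1/40608 ≈ -2.4626e-5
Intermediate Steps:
1/(-28329 + (c - 1*32914)) = 1/(-28329 + (20635 - 1*32914)) = 1/(-28329 + (20635 - 32914)) = 1/(-28329 - 12279) = 1/(-40608) = -1/40608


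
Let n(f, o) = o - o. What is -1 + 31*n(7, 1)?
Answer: -1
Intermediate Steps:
n(f, o) = 0
-1 + 31*n(7, 1) = -1 + 31*0 = -1 + 0 = -1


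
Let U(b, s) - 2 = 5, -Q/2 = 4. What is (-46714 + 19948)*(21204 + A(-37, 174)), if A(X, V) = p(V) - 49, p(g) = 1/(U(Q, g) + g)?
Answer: -102488512896/181 ≈ -5.6624e+8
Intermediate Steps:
Q = -8 (Q = -2*4 = -8)
U(b, s) = 7 (U(b, s) = 2 + 5 = 7)
p(g) = 1/(7 + g)
A(X, V) = -49 + 1/(7 + V) (A(X, V) = 1/(7 + V) - 49 = -49 + 1/(7 + V))
(-46714 + 19948)*(21204 + A(-37, 174)) = (-46714 + 19948)*(21204 + (-342 - 49*174)/(7 + 174)) = -26766*(21204 + (-342 - 8526)/181) = -26766*(21204 + (1/181)*(-8868)) = -26766*(21204 - 8868/181) = -26766*3829056/181 = -102488512896/181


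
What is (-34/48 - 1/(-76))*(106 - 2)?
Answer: -4121/57 ≈ -72.298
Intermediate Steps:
(-34/48 - 1/(-76))*(106 - 2) = (-34*1/48 - 1*(-1/76))*104 = (-17/24 + 1/76)*104 = -317/456*104 = -4121/57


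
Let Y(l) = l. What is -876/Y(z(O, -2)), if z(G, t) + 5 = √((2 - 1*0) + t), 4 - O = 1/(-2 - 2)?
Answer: 876/5 ≈ 175.20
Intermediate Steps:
O = 17/4 (O = 4 - 1/(-2 - 2) = 4 - 1/(-4) = 4 - 1*(-¼) = 4 + ¼ = 17/4 ≈ 4.2500)
z(G, t) = -5 + √(2 + t) (z(G, t) = -5 + √((2 - 1*0) + t) = -5 + √((2 + 0) + t) = -5 + √(2 + t))
-876/Y(z(O, -2)) = -876/(-5 + √(2 - 2)) = -876/(-5 + √0) = -876/(-5 + 0) = -876/(-5) = -876*(-⅕) = 876/5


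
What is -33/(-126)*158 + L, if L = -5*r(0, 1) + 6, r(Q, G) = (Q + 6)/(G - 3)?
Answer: 1310/21 ≈ 62.381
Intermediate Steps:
r(Q, G) = (6 + Q)/(-3 + G)
L = 21 (L = -5*(6 + 0)/(-3 + 1) + 6 = -5*6/(-2) + 6 = -(-5)*6/2 + 6 = -5*(-3) + 6 = 15 + 6 = 21)
-33/(-126)*158 + L = -33/(-126)*158 + 21 = -33*(-1/126)*158 + 21 = (11/42)*158 + 21 = 869/21 + 21 = 1310/21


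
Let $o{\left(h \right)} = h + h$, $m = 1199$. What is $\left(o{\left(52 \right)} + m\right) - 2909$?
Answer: $-1606$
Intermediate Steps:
$o{\left(h \right)} = 2 h$
$\left(o{\left(52 \right)} + m\right) - 2909 = \left(2 \cdot 52 + 1199\right) - 2909 = \left(104 + 1199\right) - 2909 = 1303 - 2909 = -1606$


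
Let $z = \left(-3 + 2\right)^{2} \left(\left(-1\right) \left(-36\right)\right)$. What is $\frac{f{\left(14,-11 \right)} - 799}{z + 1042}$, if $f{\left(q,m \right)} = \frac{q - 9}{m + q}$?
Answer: $- \frac{1196}{1617} \approx -0.73964$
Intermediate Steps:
$z = 36$ ($z = \left(-1\right)^{2} \cdot 36 = 1 \cdot 36 = 36$)
$f{\left(q,m \right)} = \frac{-9 + q}{m + q}$
$\frac{f{\left(14,-11 \right)} - 799}{z + 1042} = \frac{\frac{-9 + 14}{-11 + 14} - 799}{36 + 1042} = \frac{\frac{1}{3} \cdot 5 - 799}{1078} = \left(\frac{1}{3} \cdot 5 - 799\right) \frac{1}{1078} = \left(\frac{5}{3} - 799\right) \frac{1}{1078} = \left(- \frac{2392}{3}\right) \frac{1}{1078} = - \frac{1196}{1617}$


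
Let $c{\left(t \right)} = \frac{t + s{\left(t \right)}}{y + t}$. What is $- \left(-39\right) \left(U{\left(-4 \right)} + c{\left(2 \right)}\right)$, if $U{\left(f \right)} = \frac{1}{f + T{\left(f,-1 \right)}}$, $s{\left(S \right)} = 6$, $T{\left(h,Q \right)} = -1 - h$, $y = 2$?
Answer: $39$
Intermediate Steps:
$c{\left(t \right)} = \frac{6 + t}{2 + t}$ ($c{\left(t \right)} = \frac{t + 6}{2 + t} = \frac{6 + t}{2 + t}$)
$U{\left(f \right)} = -1$ ($U{\left(f \right)} = \frac{1}{f - \left(1 + f\right)} = \frac{1}{-1} = -1$)
$- \left(-39\right) \left(U{\left(-4 \right)} + c{\left(2 \right)}\right) = - \left(-39\right) \left(-1 + \frac{6 + 2}{2 + 2}\right) = - \left(-39\right) \left(-1 + \frac{1}{4} \cdot 8\right) = - \left(-39\right) \left(-1 + 2\right) = - \left(-39\right) 1 = \left(-1\right) \left(-39\right) = 39$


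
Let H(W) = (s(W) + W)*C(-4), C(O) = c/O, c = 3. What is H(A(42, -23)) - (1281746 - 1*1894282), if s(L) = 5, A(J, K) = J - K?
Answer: 1224967/2 ≈ 6.1248e+5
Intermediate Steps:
C(O) = 3/O
H(W) = -15/4 - 3*W/4 (H(W) = (5 + W)*(3/(-4)) = (5 + W)*(3*(-1/4)) = (5 + W)*(-3/4) = -15/4 - 3*W/4)
H(A(42, -23)) - (1281746 - 1*1894282) = (-15/4 - 3*(42 - 1*(-23))/4) - (1281746 - 1*1894282) = (-15/4 - 3*(42 + 23)/4) - (1281746 - 1894282) = (-15/4 - 3/4*65) - 1*(-612536) = (-15/4 - 195/4) + 612536 = -105/2 + 612536 = 1224967/2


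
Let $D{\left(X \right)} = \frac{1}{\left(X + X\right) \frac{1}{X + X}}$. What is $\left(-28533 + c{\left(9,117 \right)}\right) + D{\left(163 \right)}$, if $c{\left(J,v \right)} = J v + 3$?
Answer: $-27476$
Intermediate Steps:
$c{\left(J,v \right)} = 3 + J v$
$D{\left(X \right)} = 1$ ($D{\left(X \right)} = \frac{1}{2 X \frac{1}{2 X}} = 1^{-1} = 1$)
$\left(-28533 + c{\left(9,117 \right)}\right) + D{\left(163 \right)} = \left(-28533 + \left(3 + 9 \cdot 117\right)\right) + 1 = \left(-28533 + \left(3 + 1053\right)\right) + 1 = \left(-28533 + 1056\right) + 1 = -27477 + 1 = -27476$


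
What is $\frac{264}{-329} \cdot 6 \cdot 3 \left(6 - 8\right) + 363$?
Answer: $\frac{128931}{329} \approx 391.89$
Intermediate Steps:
$\frac{264}{-329} \cdot 6 \cdot 3 \left(6 - 8\right) + 363 = 264 \left(- \frac{1}{329}\right) 18 \left(-2\right) + 363 = \left(- \frac{264}{329}\right) \left(-36\right) + 363 = \frac{9504}{329} + 363 = \frac{128931}{329}$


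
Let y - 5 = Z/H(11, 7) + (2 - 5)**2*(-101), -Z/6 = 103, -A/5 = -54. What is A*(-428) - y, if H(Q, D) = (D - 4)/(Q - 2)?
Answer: -112802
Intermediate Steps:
A = 270 (A = -5*(-54) = 270)
Z = -618 (Z = -6*103 = -618)
H(Q, D) = (-4 + D)/(-2 + Q)
y = -2758 (y = 5 + (-618*(-2 + 11)/(-4 + 7) + (2 - 5)**2*(-101)) = 5 + (-618/(3/9) + (-3)**2*(-101)) = 5 + (-618/((1/9)*3) + 9*(-101)) = 5 + (-618/1/3 - 909) = 5 + (-618*3 - 909) = 5 + (-1854 - 909) = 5 - 2763 = -2758)
A*(-428) - y = 270*(-428) - 1*(-2758) = -115560 + 2758 = -112802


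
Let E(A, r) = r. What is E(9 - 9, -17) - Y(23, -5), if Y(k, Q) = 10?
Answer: -27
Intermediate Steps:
E(9 - 9, -17) - Y(23, -5) = -17 - 1*10 = -17 - 10 = -27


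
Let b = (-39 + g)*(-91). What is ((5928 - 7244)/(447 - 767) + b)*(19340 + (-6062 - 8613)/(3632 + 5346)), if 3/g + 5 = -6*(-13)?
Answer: 719770131409553/10486304 ≈ 6.8639e+7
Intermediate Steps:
g = 3/73 (g = 3/(-5 - 6*(-13)) = 3/(-5 + 78) = 3/73 ≈ 0.041096)
b = 258804/73 (b = (-39 + 3/73)*(-91) = -2844/73*(-91) = 258804/73 ≈ 3545.3)
((5928 - 7244)/(447 - 767) + b)*(19340 + (-6062 - 8613)/(3632 + 5346)) = ((5928 - 7244)/(447 - 767) + 258804/73)*(19340 + (-6062 - 8613)/(3632 + 5346)) = (-1316/(-320) + 258804/73)*(19340 - 14675/8978) = (-1316*(-1/320) + 258804/73)*(19340 - 14675*1/8978) = (329/80 + 258804/73)*(19340 - 14675/8978) = (20728337/5840)*(173619845/8978) = 719770131409553/10486304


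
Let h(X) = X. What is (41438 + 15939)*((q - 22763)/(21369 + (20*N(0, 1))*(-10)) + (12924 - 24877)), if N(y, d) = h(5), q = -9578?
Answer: -13971471516246/20369 ≈ -6.8592e+8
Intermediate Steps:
N(y, d) = 5
(41438 + 15939)*((q - 22763)/(21369 + (20*N(0, 1))*(-10)) + (12924 - 24877)) = (41438 + 15939)*((-9578 - 22763)/(21369 + (20*5)*(-10)) + (12924 - 24877)) = 57377*(-32341/(21369 + 100*(-10)) - 11953) = 57377*(-32341/(21369 - 1000) - 11953) = 57377*(-32341/20369 - 11953) = 57377*(-243502998/20369) = -13971471516246/20369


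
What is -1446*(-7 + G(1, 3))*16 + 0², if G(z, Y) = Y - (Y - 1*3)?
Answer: 92544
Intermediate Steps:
G(z, Y) = 3 (G(z, Y) = Y - (Y - 3) = Y - (-3 + Y) = Y + (3 - Y) = 3)
-1446*(-7 + G(1, 3))*16 + 0² = -1446*(-7 + 3)*16 + 0² = -(-5784)*16 + 0 = -1446*(-64) + 0 = 92544 + 0 = 92544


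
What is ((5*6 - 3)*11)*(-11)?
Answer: -3267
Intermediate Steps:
((5*6 - 3)*11)*(-11) = ((30 - 3)*11)*(-11) = (27*11)*(-11) = 297*(-11) = -3267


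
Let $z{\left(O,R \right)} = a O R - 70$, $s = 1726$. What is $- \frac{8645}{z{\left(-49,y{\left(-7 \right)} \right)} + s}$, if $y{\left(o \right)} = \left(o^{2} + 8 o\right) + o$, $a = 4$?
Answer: $- \frac{1729}{880} \approx -1.9648$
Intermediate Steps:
$y{\left(o \right)} = o^{2} + 9 o$
$z{\left(O,R \right)} = -70 + 4 O R$ ($z{\left(O,R \right)} = 4 O R - 70 = -70 + 4 O R$)
$- \frac{8645}{z{\left(-49,y{\left(-7 \right)} \right)} + s} = - \frac{8645}{\left(-70 + 4 \left(-49\right) \left(- 7 \left(9 - 7\right)\right)\right) + 1726} = - \frac{8645}{\left(-70 + 4 \left(-49\right) \left(\left(-7\right) 2\right)\right) + 1726} = - \frac{8645}{\left(-70 + 4 \left(-49\right) \left(-14\right)\right) + 1726} = - \frac{8645}{\left(-70 + 2744\right) + 1726} = - \frac{8645}{2674 + 1726} = - \frac{8645}{4400} = \left(-8645\right) \frac{1}{4400} = - \frac{1729}{880}$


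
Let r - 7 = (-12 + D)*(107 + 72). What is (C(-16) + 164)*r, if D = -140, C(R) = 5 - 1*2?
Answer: -4542567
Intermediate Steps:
C(R) = 3 (C(R) = 5 - 2 = 3)
r = -27201 (r = 7 + (-12 - 140)*(107 + 72) = 7 - 152*179 = 7 - 27208 = -27201)
(C(-16) + 164)*r = (3 + 164)*(-27201) = 167*(-27201) = -4542567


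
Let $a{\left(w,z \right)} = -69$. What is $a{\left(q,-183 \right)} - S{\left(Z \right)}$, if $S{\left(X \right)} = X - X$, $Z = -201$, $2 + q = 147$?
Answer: $-69$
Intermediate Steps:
$q = 145$ ($q = -2 + 147 = 145$)
$S{\left(X \right)} = 0$
$a{\left(q,-183 \right)} - S{\left(Z \right)} = -69 - 0 = -69 + 0 = -69$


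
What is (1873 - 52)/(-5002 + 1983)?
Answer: -1821/3019 ≈ -0.60318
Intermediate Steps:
(1873 - 52)/(-5002 + 1983) = 1821/(-3019) = 1821*(-1/3019) = -1821/3019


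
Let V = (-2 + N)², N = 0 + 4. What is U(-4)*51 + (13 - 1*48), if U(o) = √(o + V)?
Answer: -35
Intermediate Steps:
N = 4
V = 4 (V = (-2 + 4)² = 2² = 4)
U(o) = √(4 + o) (U(o) = √(o + 4) = √(4 + o))
U(-4)*51 + (13 - 1*48) = √(4 - 4)*51 + (13 - 1*48) = √0*51 + (13 - 48) = 0*51 - 35 = 0 - 35 = -35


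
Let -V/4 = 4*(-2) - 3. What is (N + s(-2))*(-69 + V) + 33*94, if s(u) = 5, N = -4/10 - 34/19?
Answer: 57603/19 ≈ 3031.7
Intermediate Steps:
N = -208/95 (N = -4*1/10 - 34*1/19 = -2/5 - 34/19 = -208/95 ≈ -2.1895)
V = 44 (V = -4*(4*(-2) - 3) = -4*(-8 - 3) = -4*(-11) = 44)
(N + s(-2))*(-69 + V) + 33*94 = (-208/95 + 5)*(-69 + 44) + 33*94 = (267/95)*(-25) + 3102 = -1335/19 + 3102 = 57603/19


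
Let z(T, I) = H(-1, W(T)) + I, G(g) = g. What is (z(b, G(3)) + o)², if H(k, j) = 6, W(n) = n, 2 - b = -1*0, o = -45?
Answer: 1296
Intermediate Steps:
b = 2 (b = 2 - (-1)*0 = 2 - 1*0 = 2 + 0 = 2)
z(T, I) = 6 + I
(z(b, G(3)) + o)² = ((6 + 3) - 45)² = (9 - 45)² = (-36)² = 1296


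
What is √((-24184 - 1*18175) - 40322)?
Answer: I*√82681 ≈ 287.54*I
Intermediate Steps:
√((-24184 - 1*18175) - 40322) = √((-24184 - 18175) - 40322) = √(-42359 - 40322) = √(-82681) = I*√82681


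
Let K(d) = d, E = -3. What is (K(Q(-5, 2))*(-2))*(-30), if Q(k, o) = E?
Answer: -180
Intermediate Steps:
Q(k, o) = -3
(K(Q(-5, 2))*(-2))*(-30) = -3*(-2)*(-30) = 6*(-30) = -180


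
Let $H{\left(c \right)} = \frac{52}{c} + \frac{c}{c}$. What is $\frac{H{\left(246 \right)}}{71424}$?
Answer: $\frac{149}{8785152} \approx 1.696 \cdot 10^{-5}$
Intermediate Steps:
$H{\left(c \right)} = 1 + \frac{52}{c}$ ($H{\left(c \right)} = \frac{52}{c} + 1 = 1 + \frac{52}{c}$)
$\frac{H{\left(246 \right)}}{71424} = \frac{\frac{1}{246} \left(52 + 246\right)}{71424} = \frac{1}{246} \cdot 298 \cdot \frac{1}{71424} = \frac{149}{123} \cdot \frac{1}{71424} = \frac{149}{8785152}$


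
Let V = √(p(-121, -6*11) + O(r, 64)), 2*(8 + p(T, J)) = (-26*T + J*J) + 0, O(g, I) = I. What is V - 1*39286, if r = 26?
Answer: -39286 + 9*√47 ≈ -39224.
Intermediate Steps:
p(T, J) = -8 + J²/2 - 13*T (p(T, J) = -8 + ((-26*T + J*J) + 0)/2 = -8 + ((-26*T + J²) + 0)/2 = -8 + ((J² - 26*T) + 0)/2 = -8 + (J² - 26*T)/2 = -8 + (J²/2 - 13*T) = -8 + J²/2 - 13*T)
V = 9*√47 (V = √((-8 + (-6*11)²/2 - 13*(-121)) + 64) = √((-8 + (½)*(-66)² + 1573) + 64) = √((-8 + (½)*4356 + 1573) + 64) = √((-8 + 2178 + 1573) + 64) = √(3743 + 64) = √3807 = 9*√47 ≈ 61.701)
V - 1*39286 = 9*√47 - 1*39286 = 9*√47 - 39286 = -39286 + 9*√47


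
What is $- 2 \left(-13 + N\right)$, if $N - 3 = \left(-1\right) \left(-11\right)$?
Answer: $-2$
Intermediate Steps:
$N = 14$ ($N = 3 - -11 = 3 + 11 = 14$)
$- 2 \left(-13 + N\right) = - 2 \left(-13 + 14\right) = \left(-2\right) 1 = -2$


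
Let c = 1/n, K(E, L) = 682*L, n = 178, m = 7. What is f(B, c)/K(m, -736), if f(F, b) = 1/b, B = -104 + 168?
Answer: -89/250976 ≈ -0.00035462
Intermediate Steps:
B = 64
c = 1/178 ≈ 0.0056180
f(B, c)/K(m, -736) = 1/((1/178)*((682*(-736)))) = 178/(-501952) = 178*(-1/501952) = -89/250976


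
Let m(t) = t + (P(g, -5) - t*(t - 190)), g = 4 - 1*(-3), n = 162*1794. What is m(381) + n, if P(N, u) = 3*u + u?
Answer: 218218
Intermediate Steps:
n = 290628
g = 7 (g = 4 + 3 = 7)
P(N, u) = 4*u
m(t) = -20 + t - t*(-190 + t) (m(t) = t + (4*(-5) - t*(t - 190)) = t + (-20 - t*(-190 + t)) = -20 + t - t*(-190 + t))
m(381) + n = (-20 - 1*381² + 191*381) + 290628 = (-20 - 1*145161 + 72771) + 290628 = (-20 - 145161 + 72771) + 290628 = -72410 + 290628 = 218218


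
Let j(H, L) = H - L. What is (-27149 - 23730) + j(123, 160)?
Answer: -50916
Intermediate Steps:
(-27149 - 23730) + j(123, 160) = (-27149 - 23730) + (123 - 1*160) = -50879 + (123 - 160) = -50879 - 37 = -50916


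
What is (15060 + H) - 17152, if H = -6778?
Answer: -8870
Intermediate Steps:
(15060 + H) - 17152 = (15060 - 6778) - 17152 = 8282 - 17152 = -8870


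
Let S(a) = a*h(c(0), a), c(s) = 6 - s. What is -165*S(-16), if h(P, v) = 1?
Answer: 2640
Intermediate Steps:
S(a) = a (S(a) = a*1 = a)
-165*S(-16) = -165*(-16) = 2640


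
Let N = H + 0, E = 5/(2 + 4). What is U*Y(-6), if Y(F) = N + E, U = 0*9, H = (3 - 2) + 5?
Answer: 0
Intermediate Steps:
H = 6 (H = 1 + 5 = 6)
E = 5/6 ≈ 0.83333
U = 0
N = 6 (N = 6 + 0 = 6)
Y(F) = 41/6 (Y(F) = 6 + 5/6 = 41/6)
U*Y(-6) = 0*(41/6) = 0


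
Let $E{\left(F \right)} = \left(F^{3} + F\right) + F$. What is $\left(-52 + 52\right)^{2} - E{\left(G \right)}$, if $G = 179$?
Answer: $-5735697$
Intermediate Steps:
$E{\left(F \right)} = F^{3} + 2 F$ ($E{\left(F \right)} = \left(F + F^{3}\right) + F = F^{3} + 2 F$)
$\left(-52 + 52\right)^{2} - E{\left(G \right)} = \left(-52 + 52\right)^{2} - 179 \left(2 + 179^{2}\right) = 0^{2} - 179 \left(2 + 32041\right) = 0 - 179 \cdot 32043 = 0 - 5735697 = -5735697$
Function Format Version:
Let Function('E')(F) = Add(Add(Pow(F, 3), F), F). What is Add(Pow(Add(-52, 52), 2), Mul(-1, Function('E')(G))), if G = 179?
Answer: -5735697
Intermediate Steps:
Function('E')(F) = Add(Pow(F, 3), Mul(2, F)) (Function('E')(F) = Add(Add(F, Pow(F, 3)), F) = Add(Pow(F, 3), Mul(2, F)))
Add(Pow(Add(-52, 52), 2), Mul(-1, Function('E')(G))) = Add(Pow(Add(-52, 52), 2), Mul(-1, Mul(179, Add(2, Pow(179, 2))))) = Add(Pow(0, 2), Mul(-1, Mul(179, Add(2, 32041)))) = Add(0, Mul(-1, Mul(179, 32043))) = Add(0, Mul(-1, 5735697)) = Add(0, -5735697) = -5735697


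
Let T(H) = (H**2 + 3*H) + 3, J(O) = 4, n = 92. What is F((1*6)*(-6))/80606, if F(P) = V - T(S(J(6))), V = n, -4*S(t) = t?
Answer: 91/80606 ≈ 0.0011289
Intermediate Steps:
S(t) = -t/4
V = 92
T(H) = 3 + H**2 + 3*H
F(P) = 91 (F(P) = 92 - (3 + (-1/4*4)**2 + 3*(-1/4*4)) = 92 - (3 + (-1)**2 + 3*(-1)) = 92 - (3 + 1 - 3) = 92 - 1*1 = 92 - 1 = 91)
F((1*6)*(-6))/80606 = 91/80606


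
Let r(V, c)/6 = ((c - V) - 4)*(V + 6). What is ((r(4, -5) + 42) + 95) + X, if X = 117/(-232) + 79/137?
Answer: -20434813/31784 ≈ -642.93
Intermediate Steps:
r(V, c) = 6*(6 + V)*(-4 + c - V) (r(V, c) = 6*(((c - V) - 4)*(V + 6)) = 6*((-4 + c - V)*(6 + V)) = 6*((6 + V)*(-4 + c - V)) = 6*(6 + V)*(-4 + c - V))
X = 2299/31784 (X = 117*(-1/232) + 79*(1/137) = -117/232 + 79/137 = 2299/31784 ≈ 0.072332)
((r(4, -5) + 42) + 95) + X = (((-144 - 60*4 - 6*4² + 36*(-5) + 6*4*(-5)) + 42) + 95) + 2299/31784 = (((-144 - 240 - 6*16 - 180 - 120) + 42) + 95) + 2299/31784 = (((-144 - 240 - 96 - 180 - 120) + 42) + 95) + 2299/31784 = ((-780 + 42) + 95) + 2299/31784 = (-738 + 95) + 2299/31784 = -643 + 2299/31784 = -20434813/31784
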